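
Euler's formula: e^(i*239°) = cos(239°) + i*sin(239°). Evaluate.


cos(239°) = -0.5150
sin(239°) = -0.8572

e^(i*239°) = -0.5150 - 0.8572i


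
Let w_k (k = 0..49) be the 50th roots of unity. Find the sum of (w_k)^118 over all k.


The roots are w_k = w^k with w = e^(2*pi*i/50), and (w^k)^118 = (w^118)^k.
So S = 1 + u + u^2 + ... + u^(49) with u = w^118.
118 = 2*50 + 18, so 118 is not a multiple of 50: u = (w^50)^2 * w^18 = w^18 ≠ 1 (w is a primitive 50th root), while u^50 = (w^50)^118 = 1.
Geometric series: S = (1 - u^50)/(1 - u) = (1 - 1)/(1 - u) = 0

S = 0


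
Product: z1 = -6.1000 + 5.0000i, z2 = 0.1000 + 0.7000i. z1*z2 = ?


Real = -6.1*0.1 - 5*0.7 = -0.61 - 3.5 = -4.11
Imag = -6.1*0.7 + 0.1*5 = -4.27 + 0.5 = -3.77

-4.1100 - 3.7700i


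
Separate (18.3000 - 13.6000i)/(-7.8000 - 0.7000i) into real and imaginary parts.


Multiply by conjugate: (18.3000 - 13.6000i)(-7.8000 + 0.7000i) / ((-7.8)^2 + (-0.7)^2)
Numerator real = 18.3*(-7.8) - (13.6)*(-0.7) = -133.22
Numerator imag = -13.6*(-7.8) - 18.3*(-0.7) = 118.89
Denominator = 61.33
Re(z) = -133.22/61.33 = -2.1722
Im(z) = 118.89/61.33 = 1.9385

Re(z) = -2.1722, Im(z) = 1.9385


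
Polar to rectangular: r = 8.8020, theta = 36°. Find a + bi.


a = 8.8020*cos(36°) = 8.8020*0.80902 = 7.1210
b = 8.8020*sin(36°) = 8.8020*0.58779 = 5.1737

7.1210 + 5.1737i


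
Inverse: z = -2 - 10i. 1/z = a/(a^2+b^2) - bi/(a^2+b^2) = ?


|z|^2 = 4+100 = 104
1/z = (-2 + 10i)/104

1/z = -0.0192 + 0.0962i


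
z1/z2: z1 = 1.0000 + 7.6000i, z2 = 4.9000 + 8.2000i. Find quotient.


Conjugate of z2 = 4.9000 - 8.2000i
Numerator: (1.0000 + 7.6000i)(4.9000 - 8.2000i) = 67.2200 + 29.0400i
Denominator: 4.9^2 + 8.2^2 = 91.25
Result = (67.2200 + 29.0400i)/91.25

0.7367 + 0.3182i


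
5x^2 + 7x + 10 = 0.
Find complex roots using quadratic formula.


disc = 7^2 - 4*5*10 = 49 - 200 = -151
sqrt(|disc|) = sqrt(151) = 12.2882
Real part = -7/(2*5) = -0.7000
Imag part = 12.2882/(2*5) = 1.2288

-0.7000 ± 1.2288i


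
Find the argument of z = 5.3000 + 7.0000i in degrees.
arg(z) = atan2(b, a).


Re = 5.3, Im = 7
arg = atan2(7, 5.3) = 52.8691 degrees

arg(z) = 52.8691 degrees


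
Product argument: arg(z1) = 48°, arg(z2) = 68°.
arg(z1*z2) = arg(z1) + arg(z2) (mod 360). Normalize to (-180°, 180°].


arg(z1*z2) = 48° + 68° = 116°
Normalized to (-180°, 180°]: 116°

116°


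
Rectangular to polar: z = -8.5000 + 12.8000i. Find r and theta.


r = sqrt(72.25+163.84) = sqrt(236.09) = 15.3652
theta = atan2(12.8, -8.5) = 123.5866 degrees

r = 15.3652, theta = 123.5866 degrees


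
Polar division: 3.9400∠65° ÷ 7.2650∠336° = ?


r = 3.9400 / 7.2650 = 0.5423
theta = 65° - 336° = -271° = 89° (mod 360)

0.5423 cis(89°)


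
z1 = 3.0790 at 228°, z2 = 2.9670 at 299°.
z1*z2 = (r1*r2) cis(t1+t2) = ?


r = 3.0790 * 2.9670 = 9.1354
theta = 228° + 299° = 527° = 167° (mod 360)

9.1354 cis(167°)


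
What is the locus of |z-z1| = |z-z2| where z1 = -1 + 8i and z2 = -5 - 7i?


Equal distances means the locus is the perpendicular bisector of z1 and z2.
Midpoint = ((-1+(-5))/2, (8+(-7))/2) = (-3.0000, 0.5000)

Perpendicular bisector through (-3.0000, 0.5000)


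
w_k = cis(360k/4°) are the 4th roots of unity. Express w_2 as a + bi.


Angle = 360*2/4 = 180°
a = cos(180°) = -1.0000
b = sin(180°) = 0

-1.0000 + 0i


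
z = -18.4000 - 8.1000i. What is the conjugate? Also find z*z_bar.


z_bar = -18.4000 + 8.1000i
z*z_bar = (-18.4)^2 + (-8.1)^2 = 338.56 + 65.61 = 404.17

z_bar = -18.4000 + 8.1000i, z*z_bar = 404.17


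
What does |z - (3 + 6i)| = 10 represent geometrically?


|z - z0| = r is a circle with center z0 and radius r.
Center = (3, 6), radius = 10

Circle with center (3, 6) and radius 10


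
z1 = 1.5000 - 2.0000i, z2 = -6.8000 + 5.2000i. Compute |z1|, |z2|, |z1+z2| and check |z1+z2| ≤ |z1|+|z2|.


|z1| = sqrt(1.5^2 + (-2)^2) = sqrt(6.25) = 2.5000
|z2| = sqrt((-6.8)^2 + 5.2^2) = sqrt(73.28) = 8.5604
z1+z2 = -5.3000 + 3.2000i
|z1+z2| = sqrt(38.33) = 6.1911
|z1|+|z2| = 2.5000 + 8.5604 = 11.0604

|z1+z2| = 6.1911 ≤ |z1|+|z2| = 11.0604 (verified)


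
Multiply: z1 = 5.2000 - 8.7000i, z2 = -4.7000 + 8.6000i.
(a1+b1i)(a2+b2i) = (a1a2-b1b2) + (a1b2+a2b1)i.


Real = 5.2*(-4.7) - (-8.7)*8.6 = -24.44 - (-74.82) = 50.38
Imag = 5.2*8.6 - (4.7)*(-8.7) = 44.72 + 40.89 = 85.61

50.3800 + 85.6100i


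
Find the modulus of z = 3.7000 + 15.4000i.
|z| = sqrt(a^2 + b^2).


|z| = sqrt(3.7^2 + 15.4^2) = sqrt(13.69 + 237.16) = sqrt(250.85) = 15.8382

|z| = 15.8382


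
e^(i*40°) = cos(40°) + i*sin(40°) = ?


cos(40°) = 0.7660
sin(40°) = 0.6428

e^(i*40°) = 0.7660 + 0.6428i


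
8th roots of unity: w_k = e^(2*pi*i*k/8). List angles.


The 8th roots of unity are cis(360k/8°) for k=0..7
Angle step = 360/8 = 45°
Primitive root: cis(45°)
Primitive root = 0.7071 + 0.7071i

8 roots at angles: 0°, 45°, 90°, 135°, 180°, 225°, 270°, 315°


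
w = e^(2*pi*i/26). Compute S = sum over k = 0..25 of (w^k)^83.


The roots are w_k = w^k with w = e^(2*pi*i/26), and (w^k)^83 = (w^83)^k.
So S = 1 + u + u^2 + ... + u^(25) with u = w^83.
83 = 3*26 + 5, so 83 is not a multiple of 26: u = (w^26)^3 * w^5 = w^5 ≠ 1 (w is a primitive 26th root), while u^26 = (w^26)^83 = 1.
Geometric series: S = (1 - u^26)/(1 - u) = (1 - 1)/(1 - u) = 0

S = 0


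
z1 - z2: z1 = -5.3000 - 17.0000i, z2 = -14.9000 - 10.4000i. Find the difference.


Real: -5.3 + 14.9 = 9.6
Imag: -17 + 10.4 = -6.6

9.6000 - 6.6000i


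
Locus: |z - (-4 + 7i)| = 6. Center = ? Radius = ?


|z - z0| = r is a circle with center z0 and radius r.
Center = (-4, 7), radius = 6

Circle with center (-4, 7) and radius 6


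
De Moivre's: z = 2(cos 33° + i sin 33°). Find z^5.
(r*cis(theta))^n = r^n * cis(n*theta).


r^5 = 2^5 = 32
n*theta = 5*33° = 165° = 165° (mod 360)
a = 32*cos(165°) = -30.9096
b = 32*sin(165°) = 8.2822

32 cis(165°) = -30.9096 + 8.2822i


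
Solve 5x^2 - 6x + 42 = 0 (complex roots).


disc = (-6)^2 - 4*5*42 = 36 - 840 = -804
sqrt(|disc|) = sqrt(804) = 28.3549
Real part = 6/(2*5) = 0.6000
Imag part = 28.3549/(2*5) = 2.8355

0.6000 ± 2.8355i


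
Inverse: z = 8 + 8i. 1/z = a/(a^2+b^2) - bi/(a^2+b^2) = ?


|z|^2 = 64+64 = 128
1/z = (8 - 8i)/128

1/z = 0.0625 - 0.0625i


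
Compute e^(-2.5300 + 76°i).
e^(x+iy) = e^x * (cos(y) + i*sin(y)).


e^-2.5300 = 0.0797
cos(76°) = 0.2419
sin(76°) = 0.9703
Real = 0.0797*0.2419 = 0.0193
Imag = 0.0797*0.9703 = 0.0773

0.0193 + 0.0773i


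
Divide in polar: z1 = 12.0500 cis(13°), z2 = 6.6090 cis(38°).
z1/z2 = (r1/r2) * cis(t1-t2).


r = 12.0500 / 6.6090 = 1.8233
theta = 13° - 38° = -25° = 335° (mod 360)

1.8233 cis(335°)


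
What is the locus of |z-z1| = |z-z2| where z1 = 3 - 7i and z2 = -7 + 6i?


Equal distances means the locus is the perpendicular bisector of z1 and z2.
Midpoint = ((3+(-7))/2, (-7+6)/2) = (-2.0000, -0.5000)

Perpendicular bisector through (-2.0000, -0.5000)


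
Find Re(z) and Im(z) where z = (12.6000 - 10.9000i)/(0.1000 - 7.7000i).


Multiply by conjugate: (12.6000 - 10.9000i)(0.1000 + 7.7000i) / (0.1^2 + (-7.7)^2)
Numerator real = 12.6*0.1 - (10.9)*(-7.7) = 85.19
Numerator imag = -10.9*0.1 - 12.6*(-7.7) = 95.93
Denominator = 59.3
Re(z) = 85.19/59.3 = 1.4366
Im(z) = 95.93/59.3 = 1.6177

Re(z) = 1.4366, Im(z) = 1.6177


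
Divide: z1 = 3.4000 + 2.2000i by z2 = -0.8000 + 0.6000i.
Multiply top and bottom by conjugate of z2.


Conjugate of z2 = -0.8000 - 0.6000i
Numerator: (3.4000 + 2.2000i)(-0.8000 - 0.6000i) = -1.4000 - 3.8000i
Denominator: (-0.8)^2 + 0.6^2 = 1
Result = (-1.4000 - 3.8000i)/1

-1.4000 - 3.8000i


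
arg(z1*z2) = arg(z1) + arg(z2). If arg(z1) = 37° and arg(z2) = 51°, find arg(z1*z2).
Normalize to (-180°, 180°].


arg(z1*z2) = 37° + 51° = 88°
Normalized to (-180°, 180°]: 88°

88°


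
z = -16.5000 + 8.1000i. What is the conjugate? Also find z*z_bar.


z_bar = -16.5000 - 8.1000i
z*z_bar = (-16.5)^2 + 8.1^2 = 272.25 + 65.61 = 337.86

z_bar = -16.5000 - 8.1000i, z*z_bar = 337.86


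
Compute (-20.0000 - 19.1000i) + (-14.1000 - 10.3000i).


Real: -20 - 14.1 = -34.1
Imag: -19.1 - 10.3 = -29.4

-34.1000 - 29.4000i


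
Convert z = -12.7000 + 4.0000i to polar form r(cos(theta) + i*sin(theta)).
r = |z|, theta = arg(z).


r = sqrt(161.29+16) = sqrt(177.29) = 13.3150
theta = atan2(4, -12.7) = 162.5176 degrees

r = 13.3150, theta = 162.5176 degrees


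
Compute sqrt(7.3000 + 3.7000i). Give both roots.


|z| = sqrt(53.29+13.69) = 8.1841
sqrt((|z|+a)/2) = sqrt((8.1841+7.3)/2) = sqrt(7.7421) = 2.7825
sqrt((|z|-a)/2) = sqrt((8.1841-7.3)/2) = sqrt(0.4421) = 0.6649

±(2.7825 + 0.6649i) i.e. 2.7825 + 0.6649i and -2.7825 - 0.6649i


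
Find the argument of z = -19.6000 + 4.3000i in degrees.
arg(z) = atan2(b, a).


Re = -19.6, Im = 4.3
arg = atan2(4.3, -19.6) = 167.6260 degrees

arg(z) = 167.6260 degrees


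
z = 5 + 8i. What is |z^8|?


|z| = sqrt(25+64) = sqrt(89) = 9.4340
|z^8| = |z|^8 = (sqrt(89))^8 = 89^4 = 62742241

|z^8| = 62742241


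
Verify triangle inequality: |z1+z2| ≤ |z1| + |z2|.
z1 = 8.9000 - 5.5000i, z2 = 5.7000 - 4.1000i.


|z1| = sqrt(8.9^2 + (-5.5)^2) = sqrt(109.46) = 10.4623
|z2| = sqrt(5.7^2 + (-4.1)^2) = sqrt(49.3) = 7.0214
z1+z2 = 14.6000 - 9.6000i
|z1+z2| = sqrt(305.32) = 17.4734
|z1|+|z2| = 10.4623 + 7.0214 = 17.4837

|z1+z2| = 17.4734 ≤ |z1|+|z2| = 17.4837 (verified)


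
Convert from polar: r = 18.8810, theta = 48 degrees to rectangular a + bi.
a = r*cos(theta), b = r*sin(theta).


a = 18.8810*cos(48°) = 18.8810*0.669131 = 12.6339
b = 18.8810*sin(48°) = 18.8810*0.743145 = 14.0313

12.6339 + 14.0313i


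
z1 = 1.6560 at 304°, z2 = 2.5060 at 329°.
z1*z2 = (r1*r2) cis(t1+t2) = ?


r = 1.6560 * 2.5060 = 4.1499
theta = 304° + 329° = 633° = 273° (mod 360)

4.1499 cis(273°)


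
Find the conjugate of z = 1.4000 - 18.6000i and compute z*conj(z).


z_bar = 1.4000 + 18.6000i
z*z_bar = 1.4^2 + (-18.6)^2 = 1.96 + 345.96 = 347.92

z_bar = 1.4000 + 18.6000i, z*z_bar = 347.92


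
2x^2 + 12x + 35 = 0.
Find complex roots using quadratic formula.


disc = 12^2 - 4*2*35 = 144 - 280 = -136
sqrt(|disc|) = sqrt(136) = 11.6619
Real part = -12/(2*2) = -3.0000
Imag part = 11.6619/(2*2) = 2.9155

-3.0000 ± 2.9155i


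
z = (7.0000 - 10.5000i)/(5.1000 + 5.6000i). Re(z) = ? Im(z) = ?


Multiply by conjugate: (7.0000 - 10.5000i)(5.1000 - 5.6000i) / (5.1^2 + 5.6^2)
Numerator real = 7*5.1 - (10.5)*5.6 = -23.1
Numerator imag = -10.5*5.1 - 7*5.6 = -92.75
Denominator = 57.37
Re(z) = -23.1/57.37 = -0.4026
Im(z) = -92.75/57.37 = -1.6167

Re(z) = -0.4026, Im(z) = -1.6167


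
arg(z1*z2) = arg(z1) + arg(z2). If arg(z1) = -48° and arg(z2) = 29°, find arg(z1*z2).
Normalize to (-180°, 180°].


arg(z1*z2) = -48° + 29° = -19°
Normalized to (-180°, 180°]: -19°

-19°


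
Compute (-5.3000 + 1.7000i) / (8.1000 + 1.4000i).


Conjugate of z2 = 8.1000 - 1.4000i
Numerator: (-5.3000 + 1.7000i)(8.1000 - 1.4000i) = -40.5500 + 21.1900i
Denominator: 8.1^2 + 1.4^2 = 67.57
Result = (-40.5500 + 21.1900i)/67.57

-0.6001 + 0.3136i


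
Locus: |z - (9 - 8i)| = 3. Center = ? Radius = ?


|z - z0| = r is a circle with center z0 and radius r.
Center = (9, -8), radius = 3

Circle with center (9, -8) and radius 3


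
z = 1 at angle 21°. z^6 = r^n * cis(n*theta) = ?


r^6 = 1^6 = 1
n*theta = 6*21° = 126° = 126° (mod 360)
a = 1*cos(126°) = -0.5878
b = 1*sin(126°) = 0.8090

1 cis(126°) = -0.5878 + 0.8090i


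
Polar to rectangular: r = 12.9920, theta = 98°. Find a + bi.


a = 12.9920*cos(98°) = 12.9920*(-0.13917) = -1.8081
b = 12.9920*sin(98°) = 12.9920*0.99027 = 12.8656

-1.8081 + 12.8656i


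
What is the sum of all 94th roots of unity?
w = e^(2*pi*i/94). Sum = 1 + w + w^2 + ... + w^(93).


The sum of all 94th roots of unity is 0.
Geometric series: (1 - w^94)/(1 - w) = (1-1)/(1-w) = 0 since w^94 = 1, w ≠ 1.
Alternatively: coefficient of z^93 in z^94 - 1 is 0.

0


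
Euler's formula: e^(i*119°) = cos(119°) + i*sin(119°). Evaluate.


cos(119°) = -0.4848
sin(119°) = 0.8746

e^(i*119°) = -0.4848 + 0.8746i


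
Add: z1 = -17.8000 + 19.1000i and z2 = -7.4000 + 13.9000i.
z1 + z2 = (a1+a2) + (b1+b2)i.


Real: -17.8 - 7.4 = -25.2
Imag: 19.1 + 13.9 = 33

-25.2000 + 33.0000i


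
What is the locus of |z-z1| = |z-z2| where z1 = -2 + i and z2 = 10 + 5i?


Equal distances means the locus is the perpendicular bisector of z1 and z2.
Midpoint = ((-2+10)/2, (1+5)/2) = (4.0000, 3.0000)

Perpendicular bisector through (4.0000, 3.0000)


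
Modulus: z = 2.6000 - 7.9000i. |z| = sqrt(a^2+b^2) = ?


|z| = sqrt(2.6^2 + (-7.9)^2) = sqrt(6.76 + 62.41) = sqrt(69.17) = 8.3169

|z| = 8.3169


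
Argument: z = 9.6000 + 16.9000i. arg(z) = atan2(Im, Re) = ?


Re = 9.6, Im = 16.9
arg = atan2(16.9, 9.6) = 60.4014 degrees

arg(z) = 60.4014 degrees


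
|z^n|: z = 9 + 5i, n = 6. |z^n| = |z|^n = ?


|z| = sqrt(81+25) = sqrt(106) = 10.2956
|z^6| = |z|^6 = (sqrt(106))^6 = 106^3 = 1191016

|z^6| = 1191016


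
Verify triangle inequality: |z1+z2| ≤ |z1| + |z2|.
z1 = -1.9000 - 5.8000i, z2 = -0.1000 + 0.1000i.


|z1| = sqrt((-1.9)^2 + (-5.8)^2) = sqrt(37.25) = 6.1033
|z2| = sqrt((-0.1)^2 + 0.1^2) = sqrt(0.02) = 0.1414
z1+z2 = -2.0000 - 5.7000i
|z1+z2| = sqrt(36.49) = 6.0407
|z1|+|z2| = 6.1033 + 0.1414 = 6.2447

|z1+z2| = 6.0407 ≤ |z1|+|z2| = 6.2447 (verified)


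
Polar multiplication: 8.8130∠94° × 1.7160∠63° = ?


r = 8.8130 * 1.7160 = 15.1231
theta = 94° + 63° = 157° = 157° (mod 360)

15.1231 cis(157°)


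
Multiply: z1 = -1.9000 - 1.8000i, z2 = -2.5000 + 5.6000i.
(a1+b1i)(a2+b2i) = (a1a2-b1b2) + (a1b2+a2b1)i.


Real = -1.9*(-2.5) - (-1.8)*5.6 = 4.75 - (-10.08) = 14.83
Imag = -1.9*5.6 - (2.5)*(-1.8) = -10.64 + 4.5 = -6.14

14.8300 - 6.1400i


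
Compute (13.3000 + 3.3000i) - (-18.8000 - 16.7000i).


Real: 13.3 + 18.8 = 32.1
Imag: 3.3 + 16.7 = 20

32.1000 + 20.0000i


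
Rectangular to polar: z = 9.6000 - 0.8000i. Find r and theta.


r = sqrt(92.16+0.64) = sqrt(92.8) = 9.6333
theta = atan2(-0.8, 9.6) = -4.7636 degrees

r = 9.6333, theta = -4.7636 degrees


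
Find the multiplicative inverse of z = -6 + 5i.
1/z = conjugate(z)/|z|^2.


|z|^2 = 36+25 = 61
1/z = (-6 - 5i)/61

1/z = -0.0984 - 0.0820i


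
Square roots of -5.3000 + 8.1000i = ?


|z| = sqrt(28.09+65.61) = 9.6799
sqrt((|z|+a)/2) = sqrt((9.6799+(-5.3))/2) = sqrt(2.1899) = 1.4798
sqrt((|z|-a)/2) = sqrt((9.6799-(-5.3))/2) = sqrt(7.4899) = 2.7368

±(1.4798 + 2.7368i) i.e. 1.4798 + 2.7368i and -1.4798 - 2.7368i


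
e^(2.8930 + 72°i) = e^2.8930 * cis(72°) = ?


e^2.8930 = 18.04737
cos(72°) = 0.309017
sin(72°) = 0.95106
Real = 18.04737*0.309017 = 5.5769
Imag = 18.04737*0.95106 = 17.1641

5.5769 + 17.1641i


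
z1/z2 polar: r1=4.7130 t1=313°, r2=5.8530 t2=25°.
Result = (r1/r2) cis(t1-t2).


r = 4.7130 / 5.8530 = 0.8052
theta = 313° - 25° = 288° = 288° (mod 360)

0.8052 cis(288°)


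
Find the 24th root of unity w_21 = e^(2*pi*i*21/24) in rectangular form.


Angle = 360*21/24 = 315°
a = cos(315°) = 0.7071
b = sin(315°) = -0.7071

0.7071 - 0.7071i


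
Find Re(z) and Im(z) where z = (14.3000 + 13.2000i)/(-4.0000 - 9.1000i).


Multiply by conjugate: (14.3000 + 13.2000i)(-4.0000 + 9.1000i) / ((-4)^2 + (-9.1)^2)
Numerator real = 14.3*(-4) + 13.2*(-9.1) = -177.32
Numerator imag = 13.2*(-4) - 14.3*(-9.1) = 77.33
Denominator = 98.81
Re(z) = -177.32/98.81 = -1.7946
Im(z) = 77.33/98.81 = 0.7826

Re(z) = -1.7946, Im(z) = 0.7826


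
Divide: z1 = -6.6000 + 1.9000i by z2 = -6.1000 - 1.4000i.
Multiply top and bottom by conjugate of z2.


Conjugate of z2 = -6.1000 + 1.4000i
Numerator: (-6.6000 + 1.9000i)(-6.1000 + 1.4000i) = 37.6000 - 20.8300i
Denominator: (-6.1)^2 + (-1.4)^2 = 39.17
Result = (37.6000 - 20.8300i)/39.17

0.9599 - 0.5318i


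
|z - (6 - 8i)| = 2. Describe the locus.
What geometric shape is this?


|z - z0| = r is a circle with center z0 and radius r.
Center = (6, -8), radius = 2

Circle with center (6, -8) and radius 2


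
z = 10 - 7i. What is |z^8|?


|z| = sqrt(100+49) = sqrt(149) = 12.2066
|z^8| = |z|^8 = (sqrt(149))^8 = 149^4 = 492884401

|z^8| = 492884401


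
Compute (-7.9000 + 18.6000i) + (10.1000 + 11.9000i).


Real: -7.9 + 10.1 = 2.2
Imag: 18.6 + 11.9 = 30.5

2.2000 + 30.5000i


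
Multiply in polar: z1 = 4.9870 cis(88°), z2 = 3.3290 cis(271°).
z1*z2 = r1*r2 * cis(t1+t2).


r = 4.9870 * 3.3290 = 16.6017
theta = 88° + 271° = 359° = 359° (mod 360)

16.6017 cis(359°)


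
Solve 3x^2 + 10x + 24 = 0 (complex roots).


disc = 10^2 - 4*3*24 = 100 - 288 = -188
sqrt(|disc|) = sqrt(188) = 13.7113
Real part = -10/(2*3) = -1.6667
Imag part = 13.7113/(2*3) = 2.2852

-1.6667 ± 2.2852i


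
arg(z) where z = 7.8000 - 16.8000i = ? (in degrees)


Re = 7.8, Im = -16.8
arg = atan2(-16.8, 7.8) = -65.0952 degrees

arg(z) = -65.0952 degrees


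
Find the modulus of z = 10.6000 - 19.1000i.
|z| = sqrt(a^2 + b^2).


|z| = sqrt(10.6^2 + (-19.1)^2) = sqrt(112.36 + 364.81) = sqrt(477.17) = 21.8442

|z| = 21.8442


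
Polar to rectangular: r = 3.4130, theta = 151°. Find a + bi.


a = 3.4130*cos(151°) = 3.4130*(-0.87462) = -2.9851
b = 3.4130*sin(151°) = 3.4130*0.48481 = 1.6547

-2.9851 + 1.6547i


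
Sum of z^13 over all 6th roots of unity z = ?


The roots are w_k = w^k with w = e^(2*pi*i/6), and (w^k)^13 = (w^13)^k.
So S = 1 + u + u^2 + ... + u^(5) with u = w^13.
13 = 2*6 + 1, so 13 is not a multiple of 6: u = (w^6)^2 * w^1 = w^1 ≠ 1 (w is a primitive 6th root), while u^6 = (w^6)^13 = 1.
Geometric series: S = (1 - u^6)/(1 - u) = (1 - 1)/(1 - u) = 0

S = 0


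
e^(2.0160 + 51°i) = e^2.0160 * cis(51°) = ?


e^2.0160 = 7.5082
cos(51°) = 0.62932
sin(51°) = 0.77715
Real = 7.5082*0.62932 = 4.7251
Imag = 7.5082*0.77715 = 5.8350

4.7251 + 5.8350i


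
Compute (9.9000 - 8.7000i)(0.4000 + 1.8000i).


Real = 9.9*0.4 - (-8.7)*1.8 = 3.96 - (-15.66) = 19.62
Imag = 9.9*1.8 + 0.4*(-8.7) = 17.82 - (3.48) = 14.34

19.6200 + 14.3400i


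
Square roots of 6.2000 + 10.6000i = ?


|z| = sqrt(38.44+112.36) = 12.2801
sqrt((|z|+a)/2) = sqrt((12.2801+6.2)/2) = sqrt(9.2400) = 3.0397
sqrt((|z|-a)/2) = sqrt((12.2801-6.2)/2) = sqrt(3.0400) = 1.7436

±(3.0397 + 1.7436i) i.e. 3.0397 + 1.7436i and -3.0397 - 1.7436i


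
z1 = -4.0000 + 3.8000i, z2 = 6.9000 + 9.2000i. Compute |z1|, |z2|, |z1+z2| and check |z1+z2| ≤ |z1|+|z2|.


|z1| = sqrt((-4)^2 + 3.8^2) = sqrt(30.44) = 5.5172
|z2| = sqrt(6.9^2 + 9.2^2) = sqrt(132.25) = 11.5000
z1+z2 = 2.9000 + 13.0000i
|z1+z2| = sqrt(177.41) = 13.3195
|z1|+|z2| = 5.5172 + 11.5000 = 17.0172

|z1+z2| = 13.3195 ≤ |z1|+|z2| = 17.0172 (verified)


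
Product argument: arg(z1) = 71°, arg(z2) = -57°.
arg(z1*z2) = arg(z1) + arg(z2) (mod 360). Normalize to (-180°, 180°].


arg(z1*z2) = 71° - 57° = 14°
Normalized to (-180°, 180°]: 14°

14°


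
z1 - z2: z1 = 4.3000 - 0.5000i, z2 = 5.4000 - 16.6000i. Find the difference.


Real: 4.3 - 5.4 = -1.1
Imag: -0.5 + 16.6 = 16.1

-1.1000 + 16.1000i


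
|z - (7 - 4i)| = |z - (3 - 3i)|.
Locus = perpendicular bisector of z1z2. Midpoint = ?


Equal distances means the locus is the perpendicular bisector of z1 and z2.
Midpoint = ((7+3)/2, (-4+(-3))/2) = (5.0000, -3.5000)

Perpendicular bisector through (5.0000, -3.5000)


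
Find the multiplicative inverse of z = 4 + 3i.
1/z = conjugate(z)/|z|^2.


|z|^2 = 16+9 = 25
1/z = (4 - 3i)/25

1/z = 0.1600 - 0.1200i


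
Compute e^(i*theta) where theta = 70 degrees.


cos(70°) = 0.3420
sin(70°) = 0.9397

e^(i*70°) = 0.3420 + 0.9397i


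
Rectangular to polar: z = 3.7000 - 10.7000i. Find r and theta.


r = sqrt(13.69+114.49) = sqrt(128.18) = 11.3217
theta = atan2(-10.7, 3.7) = -70.9249 degrees

r = 11.3217, theta = -70.9249 degrees


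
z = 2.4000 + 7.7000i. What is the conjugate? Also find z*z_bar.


z_bar = 2.4000 - 7.7000i
z*z_bar = 2.4^2 + 7.7^2 = 5.76 + 59.29 = 65.05

z_bar = 2.4000 - 7.7000i, z*z_bar = 65.05


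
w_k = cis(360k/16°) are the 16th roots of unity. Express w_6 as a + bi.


Angle = 360*6/16 = 135°
a = cos(135°) = -0.7071
b = sin(135°) = 0.7071

-0.7071 + 0.7071i


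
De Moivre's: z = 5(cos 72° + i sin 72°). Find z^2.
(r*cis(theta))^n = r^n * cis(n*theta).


r^2 = 5^2 = 25
n*theta = 2*72° = 144° = 144° (mod 360)
a = 25*cos(144°) = -20.2254
b = 25*sin(144°) = 14.6946

25 cis(144°) = -20.2254 + 14.6946i


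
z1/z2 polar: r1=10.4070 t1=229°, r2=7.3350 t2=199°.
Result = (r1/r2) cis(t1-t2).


r = 10.4070 / 7.3350 = 1.4188
theta = 229° - 199° = 30° = 30° (mod 360)

1.4188 cis(30°)


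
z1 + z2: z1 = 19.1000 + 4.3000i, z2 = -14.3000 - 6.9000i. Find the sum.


Real: 19.1 - 14.3 = 4.8
Imag: 4.3 - 6.9 = -2.6

4.8000 - 2.6000i


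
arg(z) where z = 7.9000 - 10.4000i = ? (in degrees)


Re = 7.9, Im = -10.4
arg = atan2(-10.4, 7.9) = -52.7791 degrees

arg(z) = -52.7791 degrees


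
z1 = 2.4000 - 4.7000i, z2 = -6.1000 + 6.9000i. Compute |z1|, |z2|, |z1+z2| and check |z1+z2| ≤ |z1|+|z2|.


|z1| = sqrt(2.4^2 + (-4.7)^2) = sqrt(27.85) = 5.2773
|z2| = sqrt((-6.1)^2 + 6.9^2) = sqrt(84.82) = 9.2098
z1+z2 = -3.7000 + 2.2000i
|z1+z2| = sqrt(18.53) = 4.3046
|z1|+|z2| = 5.2773 + 9.2098 = 14.4871

|z1+z2| = 4.3046 ≤ |z1|+|z2| = 14.4871 (verified)


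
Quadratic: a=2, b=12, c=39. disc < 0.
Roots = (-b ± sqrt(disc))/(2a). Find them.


disc = 12^2 - 4*2*39 = 144 - 312 = -168
sqrt(|disc|) = sqrt(168) = 12.9615
Real part = -12/(2*2) = -3.0000
Imag part = 12.9615/(2*2) = 3.2404

-3.0000 ± 3.2404i


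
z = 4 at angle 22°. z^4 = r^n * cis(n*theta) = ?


r^4 = 4^4 = 256
n*theta = 4*22° = 88° = 88° (mod 360)
a = 256*cos(88°) = 8.9343
b = 256*sin(88°) = 255.8441

256 cis(88°) = 8.9343 + 255.8441i


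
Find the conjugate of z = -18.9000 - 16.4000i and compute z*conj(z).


z_bar = -18.9000 + 16.4000i
z*z_bar = (-18.9)^2 + (-16.4)^2 = 357.21 + 268.96 = 626.17

z_bar = -18.9000 + 16.4000i, z*z_bar = 626.17


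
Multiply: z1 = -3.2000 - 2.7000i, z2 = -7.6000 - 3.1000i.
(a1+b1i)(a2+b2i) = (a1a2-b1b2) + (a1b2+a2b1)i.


Real = -3.2*(-7.6) - (-2.7)*(-3.1) = 24.32 - 8.37 = 15.95
Imag = -3.2*(-3.1) - (7.6)*(-2.7) = 9.92 + 20.52 = 30.44

15.9500 + 30.4400i


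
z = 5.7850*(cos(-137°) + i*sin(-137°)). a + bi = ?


a = 5.7850*cos(-137°) = 5.7850*(-0.73135) = -4.2309
b = 5.7850*sin(-137°) = 5.7850*(-0.682) = -3.9454

-4.2309 - 3.9454i


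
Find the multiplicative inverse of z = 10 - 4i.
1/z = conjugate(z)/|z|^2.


|z|^2 = 100+16 = 116
1/z = (10 + 4i)/116

1/z = 0.0862 + 0.0345i


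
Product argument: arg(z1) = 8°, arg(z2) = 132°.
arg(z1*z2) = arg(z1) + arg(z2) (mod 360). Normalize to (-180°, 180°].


arg(z1*z2) = 8° + 132° = 140°
Normalized to (-180°, 180°]: 140°

140°


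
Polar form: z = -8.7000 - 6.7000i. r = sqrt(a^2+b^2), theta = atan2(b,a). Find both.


r = sqrt(75.69+44.89) = sqrt(120.58) = 10.9809
theta = atan2(-6.7, -8.7) = -142.3996 degrees

r = 10.9809, theta = -142.3996 degrees


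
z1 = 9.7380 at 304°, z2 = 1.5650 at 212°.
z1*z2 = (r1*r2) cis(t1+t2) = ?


r = 9.7380 * 1.5650 = 15.2400
theta = 304° + 212° = 516° = 156° (mod 360)

15.2400 cis(156°)


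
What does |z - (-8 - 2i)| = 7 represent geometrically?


|z - z0| = r is a circle with center z0 and radius r.
Center = (-8, -2), radius = 7

Circle with center (-8, -2) and radius 7


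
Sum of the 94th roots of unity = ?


The sum of all 94th roots of unity is 0.
Geometric series: (1 - w^94)/(1 - w) = (1-1)/(1-w) = 0 since w^94 = 1, w ≠ 1.
Alternatively: coefficient of z^93 in z^94 - 1 is 0.

0


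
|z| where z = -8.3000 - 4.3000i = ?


|z| = sqrt((-8.3)^2 + (-4.3)^2) = sqrt(68.89 + 18.49) = sqrt(87.38) = 9.3477

|z| = 9.3477


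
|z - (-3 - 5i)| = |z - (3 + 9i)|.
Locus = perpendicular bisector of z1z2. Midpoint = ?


Equal distances means the locus is the perpendicular bisector of z1 and z2.
Midpoint = ((-3+3)/2, (-5+9)/2) = (0, 2.0000)

Perpendicular bisector through (0, 2.0000)


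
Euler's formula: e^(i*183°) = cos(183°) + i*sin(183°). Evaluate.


cos(183°) = -0.9986
sin(183°) = -0.0523

e^(i*183°) = -0.9986 - 0.0523i


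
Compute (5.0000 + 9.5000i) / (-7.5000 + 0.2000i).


Conjugate of z2 = -7.5000 - 0.2000i
Numerator: (5.0000 + 9.5000i)(-7.5000 - 0.2000i) = -35.6000 - 72.2500i
Denominator: (-7.5)^2 + 0.2^2 = 56.29
Result = (-35.6000 - 72.2500i)/56.29

-0.6324 - 1.2835i


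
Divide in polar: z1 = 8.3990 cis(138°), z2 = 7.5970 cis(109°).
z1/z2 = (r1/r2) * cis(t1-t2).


r = 8.3990 / 7.5970 = 1.1056
theta = 138° - 109° = 29° = 29° (mod 360)

1.1056 cis(29°)


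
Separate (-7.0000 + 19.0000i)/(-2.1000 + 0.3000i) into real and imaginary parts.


Multiply by conjugate: (-7.0000 + 19.0000i)(-2.1000 - 0.3000i) / ((-2.1)^2 + 0.3^2)
Numerator real = -7*(-2.1) + 19*0.3 = 20.4
Numerator imag = 19*(-2.1) - (-7)*0.3 = -37.8
Denominator = 4.5
Re(z) = 20.4/4.5 = 4.5333
Im(z) = -37.8/4.5 = -8.4000

Re(z) = 4.5333, Im(z) = -8.4000


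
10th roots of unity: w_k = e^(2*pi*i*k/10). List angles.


The 10th roots of unity are cis(360k/10°) for k=0..9
Angle step = 360/10 = 36°
Primitive root: cis(36°)
Primitive root = 0.8090 + 0.5878i

10 roots at angles: 0°, 36°, 72°, 108°, 144°, 180°, 216°, 252°, 288°, 324°


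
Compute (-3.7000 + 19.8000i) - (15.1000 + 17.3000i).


Real: -3.7 - 15.1 = -18.8
Imag: 19.8 - 17.3 = 2.5

-18.8000 + 2.5000i


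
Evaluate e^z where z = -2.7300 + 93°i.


e^-2.7300 = 0.0652
cos(93°) = -0.0523
sin(93°) = 0.9986
Real = 0.0652*(-0.0523) = -0.0034
Imag = 0.0652*0.9986 = 0.0651

-0.0034 + 0.0651i


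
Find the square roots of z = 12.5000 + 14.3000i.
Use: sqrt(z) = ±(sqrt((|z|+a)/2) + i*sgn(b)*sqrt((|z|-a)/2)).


|z| = sqrt(156.25+204.49) = 18.9932
sqrt((|z|+a)/2) = sqrt((18.9932+12.5)/2) = sqrt(15.7466) = 3.9682
sqrt((|z|-a)/2) = sqrt((18.9932-12.5)/2) = sqrt(3.2466) = 1.8018

±(3.9682 + 1.8018i) i.e. 3.9682 + 1.8018i and -3.9682 - 1.8018i


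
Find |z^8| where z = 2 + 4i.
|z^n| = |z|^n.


|z| = sqrt(4+16) = sqrt(20) = 4.4721
|z^8| = |z|^8 = (sqrt(20))^8 = 20^4 = 160000

|z^8| = 160000


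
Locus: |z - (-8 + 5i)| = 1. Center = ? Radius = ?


|z - z0| = r is a circle with center z0 and radius r.
Center = (-8, 5), radius = 1

Circle with center (-8, 5) and radius 1


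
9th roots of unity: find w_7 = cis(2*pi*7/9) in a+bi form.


Angle = 360*7/9 = 280°
a = cos(280°) = 0.1736
b = sin(280°) = -0.9848

0.1736 - 0.9848i


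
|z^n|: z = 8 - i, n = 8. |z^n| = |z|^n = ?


|z| = sqrt(64+1) = sqrt(65) = 8.0623
|z^8| = |z|^8 = (sqrt(65))^8 = 65^4 = 17850625

|z^8| = 17850625


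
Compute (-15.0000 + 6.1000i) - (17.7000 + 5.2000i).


Real: -15 - 17.7 = -32.7
Imag: 6.1 - 5.2 = 0.9

-32.7000 + 0.9000i


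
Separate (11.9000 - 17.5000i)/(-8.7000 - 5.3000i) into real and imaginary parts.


Multiply by conjugate: (11.9000 - 17.5000i)(-8.7000 + 5.3000i) / ((-8.7)^2 + (-5.3)^2)
Numerator real = 11.9*(-8.7) - (17.5)*(-5.3) = -10.78
Numerator imag = -17.5*(-8.7) - 11.9*(-5.3) = 215.32
Denominator = 103.78
Re(z) = -10.78/103.78 = -0.1039
Im(z) = 215.32/103.78 = 2.0748

Re(z) = -0.1039, Im(z) = 2.0748


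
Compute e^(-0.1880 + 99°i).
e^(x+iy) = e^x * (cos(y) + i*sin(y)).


e^-0.1880 = 0.8286
cos(99°) = -0.1564
sin(99°) = 0.9877
Real = 0.8286*(-0.1564) = -0.1296
Imag = 0.8286*0.9877 = 0.8184

-0.1296 + 0.8184i


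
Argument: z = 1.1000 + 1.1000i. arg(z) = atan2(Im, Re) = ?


Re = 1.1, Im = 1.1
arg = atan2(1.1, 1.1) = 45.0000 degrees

arg(z) = 45.0000 degrees


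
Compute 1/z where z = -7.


|z|^2 = 49+0 = 49
1/z = (-7 - 0i)/49

1/z = -0.1429 + 0i


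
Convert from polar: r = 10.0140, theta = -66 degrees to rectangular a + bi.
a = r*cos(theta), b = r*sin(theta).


a = 10.0140*cos(-66°) = 10.0140*0.40674 = 4.0731
b = 10.0140*sin(-66°) = 10.0140*(-0.913545) = -9.1482

4.0731 - 9.1482i


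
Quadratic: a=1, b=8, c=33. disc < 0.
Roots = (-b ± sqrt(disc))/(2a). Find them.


disc = 8^2 - 4*1*33 = 64 - 132 = -68
sqrt(|disc|) = sqrt(68) = 8.2462
Real part = -8/(2*1) = -4.0000
Imag part = 8.2462/(2*1) = 4.1231

-4.0000 ± 4.1231i


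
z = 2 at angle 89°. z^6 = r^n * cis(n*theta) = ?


r^6 = 2^6 = 64
n*theta = 6*89° = 534° = 174° (mod 360)
a = 64*cos(174°) = -63.6494
b = 64*sin(174°) = 6.6898

64 cis(174°) = -63.6494 + 6.6898i


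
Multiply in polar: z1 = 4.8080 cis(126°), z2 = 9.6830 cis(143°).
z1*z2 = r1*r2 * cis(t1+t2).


r = 4.8080 * 9.6830 = 46.5559
theta = 126° + 143° = 269° = 269° (mod 360)

46.5559 cis(269°)


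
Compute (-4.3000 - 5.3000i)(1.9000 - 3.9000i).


Real = -4.3*1.9 - (-5.3)*(-3.9) = -8.17 - 20.67 = -28.84
Imag = -4.3*(-3.9) + 1.9*(-5.3) = 16.77 - (10.07) = 6.7

-28.8400 + 6.7000i


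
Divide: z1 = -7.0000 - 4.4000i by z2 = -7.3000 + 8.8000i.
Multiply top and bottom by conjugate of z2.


Conjugate of z2 = -7.3000 - 8.8000i
Numerator: (-7.0000 - 4.4000i)(-7.3000 - 8.8000i) = 12.3800 + 93.7200i
Denominator: (-7.3)^2 + 8.8^2 = 130.73
Result = (12.3800 + 93.7200i)/130.73

0.0947 + 0.7169i


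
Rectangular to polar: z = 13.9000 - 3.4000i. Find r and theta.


r = sqrt(193.21+11.56) = sqrt(204.77) = 14.3098
theta = atan2(-3.4, 13.9) = -13.7449 degrees

r = 14.3098, theta = -13.7449 degrees


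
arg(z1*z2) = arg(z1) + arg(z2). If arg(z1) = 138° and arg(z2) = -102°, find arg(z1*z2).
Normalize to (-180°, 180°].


arg(z1*z2) = 138° - 102° = 36°
Normalized to (-180°, 180°]: 36°

36°


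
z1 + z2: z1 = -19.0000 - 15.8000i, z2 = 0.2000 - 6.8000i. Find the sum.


Real: -19 + 0.2 = -18.8
Imag: -15.8 - 6.8 = -22.6

-18.8000 - 22.6000i


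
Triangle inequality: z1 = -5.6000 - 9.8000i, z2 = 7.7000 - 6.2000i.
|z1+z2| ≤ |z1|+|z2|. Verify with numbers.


|z1| = sqrt((-5.6)^2 + (-9.8)^2) = sqrt(127.4) = 11.2872
|z2| = sqrt(7.7^2 + (-6.2)^2) = sqrt(97.73) = 9.8858
z1+z2 = 2.1000 - 16.0000i
|z1+z2| = sqrt(260.41) = 16.1372
|z1|+|z2| = 11.2872 + 9.8858 = 21.1730

|z1+z2| = 16.1372 ≤ |z1|+|z2| = 21.1730 (verified)


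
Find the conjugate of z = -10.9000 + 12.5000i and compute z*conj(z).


z_bar = -10.9000 - 12.5000i
z*z_bar = (-10.9)^2 + 12.5^2 = 118.81 + 156.25 = 275.06

z_bar = -10.9000 - 12.5000i, z*z_bar = 275.06


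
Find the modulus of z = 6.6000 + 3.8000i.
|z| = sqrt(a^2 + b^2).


|z| = sqrt(6.6^2 + 3.8^2) = sqrt(43.56 + 14.44) = sqrt(58) = 7.6158

|z| = 7.6158


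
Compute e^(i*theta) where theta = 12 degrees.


cos(12°) = 0.9781
sin(12°) = 0.2079

e^(i*12°) = 0.9781 + 0.2079i


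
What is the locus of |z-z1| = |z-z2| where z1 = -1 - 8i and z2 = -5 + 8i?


Equal distances means the locus is the perpendicular bisector of z1 and z2.
Midpoint = ((-1+(-5))/2, (-8+8)/2) = (-3.0000, 0)

Perpendicular bisector through (-3.0000, 0)


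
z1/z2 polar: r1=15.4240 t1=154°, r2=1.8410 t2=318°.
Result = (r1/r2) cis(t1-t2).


r = 15.4240 / 1.8410 = 8.3781
theta = 154° - 318° = -164° = 196° (mod 360)

8.3781 cis(196°)


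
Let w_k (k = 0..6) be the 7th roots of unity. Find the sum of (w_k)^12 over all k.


The roots are w_k = w^k with w = e^(2*pi*i/7), and (w^k)^12 = (w^12)^k.
So S = 1 + u + u^2 + ... + u^(6) with u = w^12.
12 = 1*7 + 5, so 12 is not a multiple of 7: u = (w^7)^1 * w^5 = w^5 ≠ 1 (w is a primitive 7th root), while u^7 = (w^7)^12 = 1.
Geometric series: S = (1 - u^7)/(1 - u) = (1 - 1)/(1 - u) = 0

S = 0


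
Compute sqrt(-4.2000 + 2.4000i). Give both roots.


|z| = sqrt(17.64+5.76) = 4.8374
sqrt((|z|+a)/2) = sqrt((4.8374+(-4.2))/2) = sqrt(0.3187) = 0.5645
sqrt((|z|-a)/2) = sqrt((4.8374-(-4.2))/2) = sqrt(4.5187) = 2.1257

±(0.5645 + 2.1257i) i.e. 0.5645 + 2.1257i and -0.5645 - 2.1257i


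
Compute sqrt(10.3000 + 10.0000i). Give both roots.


|z| = sqrt(106.09+100) = 14.3558
sqrt((|z|+a)/2) = sqrt((14.3558+10.3)/2) = sqrt(12.3279) = 3.5111
sqrt((|z|-a)/2) = sqrt((14.3558-10.3)/2) = sqrt(2.0279) = 1.4240

±(3.5111 + 1.4240i) i.e. 3.5111 + 1.4240i and -3.5111 - 1.4240i


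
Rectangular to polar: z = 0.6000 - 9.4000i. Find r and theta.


r = sqrt(0.36+88.36) = sqrt(88.72) = 9.4191
theta = atan2(-9.4, 0.6) = -86.3478 degrees

r = 9.4191, theta = -86.3478 degrees


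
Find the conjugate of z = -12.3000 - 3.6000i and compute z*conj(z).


z_bar = -12.3000 + 3.6000i
z*z_bar = (-12.3)^2 + (-3.6)^2 = 151.29 + 12.96 = 164.25

z_bar = -12.3000 + 3.6000i, z*z_bar = 164.25


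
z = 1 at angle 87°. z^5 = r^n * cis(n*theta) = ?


r^5 = 1^5 = 1
n*theta = 5*87° = 435° = 75° (mod 360)
a = 1*cos(75°) = 0.2588
b = 1*sin(75°) = 0.9659

1 cis(75°) = 0.2588 + 0.9659i


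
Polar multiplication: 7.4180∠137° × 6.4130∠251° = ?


r = 7.4180 * 6.4130 = 47.5716
theta = 137° + 251° = 388° = 28° (mod 360)

47.5716 cis(28°)


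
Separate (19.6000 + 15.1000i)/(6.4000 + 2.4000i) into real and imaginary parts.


Multiply by conjugate: (19.6000 + 15.1000i)(6.4000 - 2.4000i) / (6.4^2 + 2.4^2)
Numerator real = 19.6*6.4 + 15.1*2.4 = 161.68
Numerator imag = 15.1*6.4 - 19.6*2.4 = 49.6
Denominator = 46.72
Re(z) = 161.68/46.72 = 3.4606
Im(z) = 49.6/46.72 = 1.0616

Re(z) = 3.4606, Im(z) = 1.0616


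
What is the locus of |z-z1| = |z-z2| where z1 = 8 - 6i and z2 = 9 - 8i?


Equal distances means the locus is the perpendicular bisector of z1 and z2.
Midpoint = ((8+9)/2, (-6+(-8))/2) = (8.5000, -7.0000)

Perpendicular bisector through (8.5000, -7.0000)


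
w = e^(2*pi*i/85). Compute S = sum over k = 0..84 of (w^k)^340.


The roots are w_k = w^k with w = e^(2*pi*i/85), and (w^k)^340 = (w^340)^k.
So S = 1 + u + u^2 + ... + u^(84) with u = w^340.
340 = 4*85 + 0, so 340 is a multiple of 85 and u = (w^85)^4 = 1.
Every one of the 85 terms equals 1: S = 85

S = 85


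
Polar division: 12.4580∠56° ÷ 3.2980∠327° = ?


r = 12.4580 / 3.2980 = 3.7774
theta = 56° - 327° = -271° = 89° (mod 360)

3.7774 cis(89°)


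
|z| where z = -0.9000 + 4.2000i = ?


|z| = sqrt((-0.9)^2 + 4.2^2) = sqrt(0.81 + 17.64) = sqrt(18.45) = 4.2953

|z| = 4.2953


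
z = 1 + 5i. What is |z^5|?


|z| = sqrt(1+25) = sqrt(26) = 5.0990
|z^5| = |z|^5 = (sqrt(26))^5 = 26^2 * sqrt(26) = 676*sqrt(26)

|z^5| = 676*sqrt(26) ≈ 3446.9372


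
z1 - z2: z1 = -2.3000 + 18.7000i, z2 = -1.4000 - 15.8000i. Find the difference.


Real: -2.3 + 1.4 = -0.9
Imag: 18.7 + 15.8 = 34.5

-0.9000 + 34.5000i


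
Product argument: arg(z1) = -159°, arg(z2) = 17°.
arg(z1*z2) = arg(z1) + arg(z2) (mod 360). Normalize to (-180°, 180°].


arg(z1*z2) = -159° + 17° = -142°
Normalized to (-180°, 180°]: -142°

-142°


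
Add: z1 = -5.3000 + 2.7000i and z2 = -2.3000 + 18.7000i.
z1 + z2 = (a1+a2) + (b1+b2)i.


Real: -5.3 - 2.3 = -7.6
Imag: 2.7 + 18.7 = 21.4

-7.6000 + 21.4000i


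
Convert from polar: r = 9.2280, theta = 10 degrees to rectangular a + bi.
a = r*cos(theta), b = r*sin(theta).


a = 9.2280*cos(10°) = 9.2280*0.98481 = 9.0878
b = 9.2280*sin(10°) = 9.2280*0.17365 = 1.6024

9.0878 + 1.6024i


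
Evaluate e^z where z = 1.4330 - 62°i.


e^1.4330 = 4.1913
cos(-62°) = 0.46947
sin(-62°) = -0.88295
Real = 4.1913*0.46947 = 1.9677
Imag = 4.1913*(-0.88295) = -3.7007

1.9677 - 3.7007i


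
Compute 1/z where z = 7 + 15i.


|z|^2 = 49+225 = 274
1/z = (7 - 15i)/274

1/z = 0.0255 - 0.0547i


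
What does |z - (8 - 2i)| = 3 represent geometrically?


|z - z0| = r is a circle with center z0 and radius r.
Center = (8, -2), radius = 3

Circle with center (8, -2) and radius 3


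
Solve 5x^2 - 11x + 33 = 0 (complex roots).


disc = (-11)^2 - 4*5*33 = 121 - 660 = -539
sqrt(|disc|) = sqrt(539) = 23.2164
Real part = 11/(2*5) = 1.1000
Imag part = 23.2164/(2*5) = 2.3216

1.1000 ± 2.3216i


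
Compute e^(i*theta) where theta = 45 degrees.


cos(45°) = 0.7071
sin(45°) = 0.7071

e^(i*45°) = 0.7071 + 0.7071i


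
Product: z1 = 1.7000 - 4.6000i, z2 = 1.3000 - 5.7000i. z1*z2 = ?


Real = 1.7*1.3 - (-4.6)*(-5.7) = 2.21 - 26.22 = -24.01
Imag = 1.7*(-5.7) + 1.3*(-4.6) = -9.69 - (5.98) = -15.67

-24.0100 - 15.6700i


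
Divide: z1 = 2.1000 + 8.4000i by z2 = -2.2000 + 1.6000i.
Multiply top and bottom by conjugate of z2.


Conjugate of z2 = -2.2000 - 1.6000i
Numerator: (2.1000 + 8.4000i)(-2.2000 - 1.6000i) = 8.8200 - 21.8400i
Denominator: (-2.2)^2 + 1.6^2 = 7.4
Result = (8.8200 - 21.8400i)/7.4

1.1919 - 2.9514i


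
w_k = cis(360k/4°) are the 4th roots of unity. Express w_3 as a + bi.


Angle = 360*3/4 = 270°
a = cos(270°) = 0
b = sin(270°) = -1.0000

0 - 1.0000i


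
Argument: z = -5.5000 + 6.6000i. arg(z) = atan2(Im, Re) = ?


Re = -5.5, Im = 6.6
arg = atan2(6.6, -5.5) = 129.8056 degrees

arg(z) = 129.8056 degrees


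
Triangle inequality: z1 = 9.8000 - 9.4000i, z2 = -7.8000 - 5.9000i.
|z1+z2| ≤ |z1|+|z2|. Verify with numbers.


|z1| = sqrt(9.8^2 + (-9.4)^2) = sqrt(184.4) = 13.5794
|z2| = sqrt((-7.8)^2 + (-5.9)^2) = sqrt(95.65) = 9.7801
z1+z2 = 2.0000 - 15.3000i
|z1+z2| = sqrt(238.09) = 15.4302
|z1|+|z2| = 13.5794 + 9.7801 = 23.3595

|z1+z2| = 15.4302 ≤ |z1|+|z2| = 23.3595 (verified)


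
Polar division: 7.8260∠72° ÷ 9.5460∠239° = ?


r = 7.8260 / 9.5460 = 0.8198
theta = 72° - 239° = -167° = 193° (mod 360)

0.8198 cis(193°)


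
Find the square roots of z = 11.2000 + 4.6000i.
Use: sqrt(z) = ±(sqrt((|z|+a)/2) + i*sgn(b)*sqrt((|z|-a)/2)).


|z| = sqrt(125.44+21.16) = 12.1078
sqrt((|z|+a)/2) = sqrt((12.1078+11.2)/2) = sqrt(11.6539) = 3.4138
sqrt((|z|-a)/2) = sqrt((12.1078-11.2)/2) = sqrt(0.4539) = 0.6737

±(3.4138 + 0.6737i) i.e. 3.4138 + 0.6737i and -3.4138 - 0.6737i


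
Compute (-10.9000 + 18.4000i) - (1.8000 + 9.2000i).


Real: -10.9 - 1.8 = -12.7
Imag: 18.4 - 9.2 = 9.2

-12.7000 + 9.2000i


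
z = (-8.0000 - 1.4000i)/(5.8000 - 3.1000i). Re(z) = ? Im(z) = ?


Multiply by conjugate: (-8.0000 - 1.4000i)(5.8000 + 3.1000i) / (5.8^2 + (-3.1)^2)
Numerator real = -8*5.8 - (1.4)*(-3.1) = -42.06
Numerator imag = -1.4*5.8 - (-8)*(-3.1) = -32.92
Denominator = 43.25
Re(z) = -42.06/43.25 = -0.9725
Im(z) = -32.92/43.25 = -0.7612

Re(z) = -0.9725, Im(z) = -0.7612


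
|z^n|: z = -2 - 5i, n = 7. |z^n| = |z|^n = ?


|z| = sqrt(4+25) = sqrt(29) = 5.3852
|z^7| = |z|^7 = (sqrt(29))^7 = 29^3 * sqrt(29) = 24389*sqrt(29)

|z^7| = 24389*sqrt(29) ≈ 131338.7845


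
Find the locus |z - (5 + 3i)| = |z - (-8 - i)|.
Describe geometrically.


Equal distances means the locus is the perpendicular bisector of z1 and z2.
Midpoint = ((5+(-8))/2, (3+(-1))/2) = (-1.5000, 1.0000)

Perpendicular bisector through (-1.5000, 1.0000)


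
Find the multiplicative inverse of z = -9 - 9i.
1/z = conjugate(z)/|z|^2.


|z|^2 = 81+81 = 162
1/z = (-9 + 9i)/162

1/z = -0.0556 + 0.0556i


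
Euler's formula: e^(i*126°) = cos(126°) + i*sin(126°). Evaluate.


cos(126°) = -0.5878
sin(126°) = 0.8090

e^(i*126°) = -0.5878 + 0.8090i


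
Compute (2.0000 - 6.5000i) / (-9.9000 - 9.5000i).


Conjugate of z2 = -9.9000 + 9.5000i
Numerator: (2.0000 - 6.5000i)(-9.9000 + 9.5000i) = 41.9500 + 83.3500i
Denominator: (-9.9)^2 + (-9.5)^2 = 188.26
Result = (41.9500 + 83.3500i)/188.26

0.2228 + 0.4427i


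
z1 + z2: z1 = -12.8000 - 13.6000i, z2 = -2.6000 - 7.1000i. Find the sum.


Real: -12.8 - 2.6 = -15.4
Imag: -13.6 - 7.1 = -20.7

-15.4000 - 20.7000i


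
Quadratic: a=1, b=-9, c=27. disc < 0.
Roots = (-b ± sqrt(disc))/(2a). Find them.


disc = (-9)^2 - 4*1*27 = 81 - 108 = -27
sqrt(|disc|) = sqrt(27) = 5.1962
Real part = 9/(2*1) = 4.5000
Imag part = 5.1962/(2*1) = 2.5981

4.5000 ± 2.5981i


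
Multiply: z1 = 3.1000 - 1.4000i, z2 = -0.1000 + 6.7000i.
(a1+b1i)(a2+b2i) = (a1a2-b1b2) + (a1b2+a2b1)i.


Real = 3.1*(-0.1) - (-1.4)*6.7 = -0.31 - (-9.38) = 9.07
Imag = 3.1*6.7 - (0.1)*(-1.4) = 20.77 + 0.14 = 20.91

9.0700 + 20.9100i
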